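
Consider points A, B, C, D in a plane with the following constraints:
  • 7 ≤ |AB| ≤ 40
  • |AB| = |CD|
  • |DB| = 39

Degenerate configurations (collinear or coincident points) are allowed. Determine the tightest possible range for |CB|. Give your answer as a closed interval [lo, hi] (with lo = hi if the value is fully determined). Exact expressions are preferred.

|CB| ∈ [0, 79]  (≈ [0.0000, 79.0000])

|AB| ∈ [7, 40]
|BD| ∈ {39}
|CD| ∈ [7, 40]
|AD| ∈ [0, 79]
|BC| ∈ [0, 79]
|AC| ∈ [0, 119]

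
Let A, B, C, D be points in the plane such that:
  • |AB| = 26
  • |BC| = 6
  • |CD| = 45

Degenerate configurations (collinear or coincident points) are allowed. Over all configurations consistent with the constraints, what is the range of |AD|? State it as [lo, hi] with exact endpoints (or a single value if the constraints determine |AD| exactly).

|AB| ∈ {26}
|BC| ∈ {6}
|CD| ∈ {45}
|AC| ∈ [20, 32]
|BD| ∈ [39, 51]
|AD| ∈ [13, 77]

|AD| ∈ [13, 77]  (≈ [13.0000, 77.0000])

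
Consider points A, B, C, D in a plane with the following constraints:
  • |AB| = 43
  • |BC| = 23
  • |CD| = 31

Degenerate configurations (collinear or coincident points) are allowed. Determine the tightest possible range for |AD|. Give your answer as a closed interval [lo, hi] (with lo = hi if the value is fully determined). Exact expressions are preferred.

|AD| ∈ [0, 97]  (≈ [0.0000, 97.0000])

|AB| ∈ {43}
|BC| ∈ {23}
|CD| ∈ {31}
|AC| ∈ [20, 66]
|BD| ∈ [8, 54]
|AD| ∈ [0, 97]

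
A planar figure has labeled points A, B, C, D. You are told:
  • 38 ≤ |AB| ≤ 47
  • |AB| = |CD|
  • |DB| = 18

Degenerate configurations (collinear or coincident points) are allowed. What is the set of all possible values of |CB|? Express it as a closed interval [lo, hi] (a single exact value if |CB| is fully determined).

|CB| ∈ [20, 65]  (≈ [20.0000, 65.0000])

|AB| ∈ [38, 47]
|BD| ∈ {18}
|CD| ∈ [38, 47]
|AD| ∈ [20, 65]
|BC| ∈ [20, 65]
|AC| ∈ [0, 112]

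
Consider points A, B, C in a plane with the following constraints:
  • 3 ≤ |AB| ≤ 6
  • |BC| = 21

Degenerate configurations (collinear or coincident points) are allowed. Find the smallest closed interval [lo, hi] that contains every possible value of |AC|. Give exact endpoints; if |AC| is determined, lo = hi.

|AC| ∈ [15, 27]  (≈ [15.0000, 27.0000])

|AB| ∈ [3, 6]
|BC| ∈ {21}
|AC| ∈ [15, 27]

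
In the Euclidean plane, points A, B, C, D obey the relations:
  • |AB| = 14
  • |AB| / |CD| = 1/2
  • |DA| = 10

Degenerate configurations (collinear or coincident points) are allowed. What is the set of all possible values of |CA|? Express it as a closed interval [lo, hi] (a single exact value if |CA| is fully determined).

|AB| ∈ {14}
|AD| ∈ {10}
|CD| ∈ {28}
|BD| ∈ [4, 24]
|AC| ∈ [18, 38]
|BC| ∈ [4, 52]

|CA| ∈ [18, 38]  (≈ [18.0000, 38.0000])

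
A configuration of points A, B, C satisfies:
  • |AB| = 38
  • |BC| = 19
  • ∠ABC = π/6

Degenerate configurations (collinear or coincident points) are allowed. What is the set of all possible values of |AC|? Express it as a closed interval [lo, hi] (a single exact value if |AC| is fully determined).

|AB| ∈ {38}
|BC| ∈ {19}
|AC| ∈ {19·√(5 - 2·√(3))}

|AC| = 19·√(5 - 2·√(3))  (≈ 23.5470)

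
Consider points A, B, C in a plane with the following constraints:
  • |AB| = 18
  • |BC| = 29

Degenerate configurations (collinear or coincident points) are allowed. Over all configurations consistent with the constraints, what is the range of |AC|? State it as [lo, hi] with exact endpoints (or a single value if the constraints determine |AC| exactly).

|AC| ∈ [11, 47]  (≈ [11.0000, 47.0000])

|AB| ∈ {18}
|BC| ∈ {29}
|AC| ∈ [11, 47]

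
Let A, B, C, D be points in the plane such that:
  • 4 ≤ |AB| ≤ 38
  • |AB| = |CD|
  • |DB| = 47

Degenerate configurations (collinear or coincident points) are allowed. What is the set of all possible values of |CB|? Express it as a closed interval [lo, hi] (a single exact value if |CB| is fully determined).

|CB| ∈ [9, 85]  (≈ [9.0000, 85.0000])

|AB| ∈ [4, 38]
|BD| ∈ {47}
|CD| ∈ [4, 38]
|AD| ∈ [9, 85]
|BC| ∈ [9, 85]
|AC| ∈ [0, 123]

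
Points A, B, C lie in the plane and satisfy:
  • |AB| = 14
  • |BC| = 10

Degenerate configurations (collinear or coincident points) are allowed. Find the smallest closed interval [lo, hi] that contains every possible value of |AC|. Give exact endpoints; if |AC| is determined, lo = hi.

|AB| ∈ {14}
|BC| ∈ {10}
|AC| ∈ [4, 24]

|AC| ∈ [4, 24]  (≈ [4.0000, 24.0000])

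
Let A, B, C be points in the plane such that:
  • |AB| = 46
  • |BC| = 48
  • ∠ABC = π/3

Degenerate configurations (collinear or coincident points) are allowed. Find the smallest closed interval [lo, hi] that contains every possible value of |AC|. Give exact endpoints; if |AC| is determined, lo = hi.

|AC| = 2·√(553)  (≈ 47.0319)

|AB| ∈ {46}
|BC| ∈ {48}
|AC| ∈ {2·√(553)}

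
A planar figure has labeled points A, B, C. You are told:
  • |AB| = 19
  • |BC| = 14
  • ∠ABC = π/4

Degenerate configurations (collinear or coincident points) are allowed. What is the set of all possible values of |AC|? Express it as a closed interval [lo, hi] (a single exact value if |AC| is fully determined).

|AB| ∈ {19}
|BC| ∈ {14}
|AC| ∈ {√(557 - 266·√(2))}

|AC| = √(557 - 266·√(2))  (≈ 13.4469)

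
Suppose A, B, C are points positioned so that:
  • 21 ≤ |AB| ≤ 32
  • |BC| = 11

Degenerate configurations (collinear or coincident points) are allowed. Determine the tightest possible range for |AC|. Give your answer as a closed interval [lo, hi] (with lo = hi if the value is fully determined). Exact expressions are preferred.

|AB| ∈ [21, 32]
|BC| ∈ {11}
|AC| ∈ [10, 43]

|AC| ∈ [10, 43]  (≈ [10.0000, 43.0000])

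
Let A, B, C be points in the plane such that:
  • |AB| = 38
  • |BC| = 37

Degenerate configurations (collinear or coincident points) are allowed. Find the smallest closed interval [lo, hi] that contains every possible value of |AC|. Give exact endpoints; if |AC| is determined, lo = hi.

|AB| ∈ {38}
|BC| ∈ {37}
|AC| ∈ [1, 75]

|AC| ∈ [1, 75]  (≈ [1.0000, 75.0000])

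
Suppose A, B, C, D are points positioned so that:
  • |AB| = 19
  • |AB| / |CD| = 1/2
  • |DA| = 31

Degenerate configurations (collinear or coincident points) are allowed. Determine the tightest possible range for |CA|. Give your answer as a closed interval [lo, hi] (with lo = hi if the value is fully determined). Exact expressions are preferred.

|AB| ∈ {19}
|AD| ∈ {31}
|CD| ∈ {38}
|BD| ∈ [12, 50]
|AC| ∈ [7, 69]
|BC| ∈ [0, 88]

|CA| ∈ [7, 69]  (≈ [7.0000, 69.0000])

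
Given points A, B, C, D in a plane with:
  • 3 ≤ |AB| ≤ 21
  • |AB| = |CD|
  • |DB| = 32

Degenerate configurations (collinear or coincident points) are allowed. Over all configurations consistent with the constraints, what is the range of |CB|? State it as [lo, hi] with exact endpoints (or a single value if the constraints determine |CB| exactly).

|AB| ∈ [3, 21]
|BD| ∈ {32}
|CD| ∈ [3, 21]
|AD| ∈ [11, 53]
|BC| ∈ [11, 53]
|AC| ∈ [0, 74]

|CB| ∈ [11, 53]  (≈ [11.0000, 53.0000])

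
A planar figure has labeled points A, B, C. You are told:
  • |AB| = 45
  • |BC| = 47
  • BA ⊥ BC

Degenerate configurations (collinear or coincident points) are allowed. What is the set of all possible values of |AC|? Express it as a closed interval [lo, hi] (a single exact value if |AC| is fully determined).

|AC| = √(4234)  (≈ 65.0692)

|AB| ∈ {45}
|BC| ∈ {47}
|AC| ∈ {√(4234)}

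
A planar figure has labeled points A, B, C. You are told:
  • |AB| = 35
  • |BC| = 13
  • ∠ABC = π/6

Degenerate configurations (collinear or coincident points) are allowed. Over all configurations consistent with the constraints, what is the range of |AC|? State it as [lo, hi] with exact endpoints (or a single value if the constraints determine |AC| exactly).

|AB| ∈ {35}
|BC| ∈ {13}
|AC| ∈ {√(1394 - 455·√(3))}

|AC| = √(1394 - 455·√(3))  (≈ 24.6154)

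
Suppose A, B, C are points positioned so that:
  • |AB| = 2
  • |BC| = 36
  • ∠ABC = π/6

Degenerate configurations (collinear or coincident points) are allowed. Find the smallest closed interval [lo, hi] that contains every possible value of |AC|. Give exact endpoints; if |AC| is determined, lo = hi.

|AB| ∈ {2}
|BC| ∈ {36}
|AC| ∈ {2·√(325 - 18·√(3))}

|AC| = 2·√(325 - 18·√(3))  (≈ 34.2825)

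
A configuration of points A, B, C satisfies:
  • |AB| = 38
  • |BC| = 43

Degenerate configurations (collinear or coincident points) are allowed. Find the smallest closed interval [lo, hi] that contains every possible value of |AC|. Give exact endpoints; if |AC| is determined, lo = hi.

|AB| ∈ {38}
|BC| ∈ {43}
|AC| ∈ [5, 81]

|AC| ∈ [5, 81]  (≈ [5.0000, 81.0000])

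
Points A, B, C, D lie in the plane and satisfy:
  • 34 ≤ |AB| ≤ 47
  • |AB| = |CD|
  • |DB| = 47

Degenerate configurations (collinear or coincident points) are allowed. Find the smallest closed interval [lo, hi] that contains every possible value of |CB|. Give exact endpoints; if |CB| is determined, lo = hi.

|AB| ∈ [34, 47]
|BD| ∈ {47}
|CD| ∈ [34, 47]
|AD| ∈ [0, 94]
|BC| ∈ [0, 94]
|AC| ∈ [0, 141]

|CB| ∈ [0, 94]  (≈ [0.0000, 94.0000])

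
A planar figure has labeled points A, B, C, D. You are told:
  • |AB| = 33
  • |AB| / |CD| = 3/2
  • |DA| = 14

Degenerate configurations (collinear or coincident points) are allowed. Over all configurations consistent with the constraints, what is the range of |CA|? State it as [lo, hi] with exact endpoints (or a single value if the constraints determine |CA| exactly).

|CA| ∈ [8, 36]  (≈ [8.0000, 36.0000])

|AB| ∈ {33}
|AD| ∈ {14}
|CD| ∈ {22}
|BD| ∈ [19, 47]
|AC| ∈ [8, 36]
|BC| ∈ [0, 69]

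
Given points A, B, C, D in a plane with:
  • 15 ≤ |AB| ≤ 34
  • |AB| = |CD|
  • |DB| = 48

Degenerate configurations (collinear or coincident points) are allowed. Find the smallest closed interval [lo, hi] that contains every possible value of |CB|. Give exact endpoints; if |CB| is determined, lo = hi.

|AB| ∈ [15, 34]
|BD| ∈ {48}
|CD| ∈ [15, 34]
|AD| ∈ [14, 82]
|BC| ∈ [14, 82]
|AC| ∈ [0, 116]

|CB| ∈ [14, 82]  (≈ [14.0000, 82.0000])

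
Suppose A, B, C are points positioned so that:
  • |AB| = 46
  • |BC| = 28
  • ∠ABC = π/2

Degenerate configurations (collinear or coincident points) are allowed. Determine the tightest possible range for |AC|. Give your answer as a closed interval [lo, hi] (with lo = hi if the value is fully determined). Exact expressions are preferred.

|AC| = 10·√(29)  (≈ 53.8516)

|AB| ∈ {46}
|BC| ∈ {28}
|AC| ∈ {10·√(29)}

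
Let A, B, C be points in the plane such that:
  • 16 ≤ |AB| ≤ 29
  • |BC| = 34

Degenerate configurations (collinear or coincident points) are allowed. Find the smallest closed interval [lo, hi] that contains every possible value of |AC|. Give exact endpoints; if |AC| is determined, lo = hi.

|AB| ∈ [16, 29]
|BC| ∈ {34}
|AC| ∈ [5, 63]

|AC| ∈ [5, 63]  (≈ [5.0000, 63.0000])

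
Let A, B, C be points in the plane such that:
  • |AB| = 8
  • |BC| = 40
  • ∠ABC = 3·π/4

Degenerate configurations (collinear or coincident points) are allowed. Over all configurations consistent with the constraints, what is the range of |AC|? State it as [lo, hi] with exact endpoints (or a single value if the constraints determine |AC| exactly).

|AB| ∈ {8}
|BC| ∈ {40}
|AC| ∈ {8·√(5·√(2) + 26)}

|AC| = 8·√(5·√(2) + 26)  (≈ 46.0060)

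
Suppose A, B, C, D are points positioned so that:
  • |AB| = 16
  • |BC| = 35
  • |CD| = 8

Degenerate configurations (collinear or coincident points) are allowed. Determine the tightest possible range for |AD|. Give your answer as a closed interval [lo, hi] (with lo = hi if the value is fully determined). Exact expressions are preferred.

|AB| ∈ {16}
|BC| ∈ {35}
|CD| ∈ {8}
|AC| ∈ [19, 51]
|BD| ∈ [27, 43]
|AD| ∈ [11, 59]

|AD| ∈ [11, 59]  (≈ [11.0000, 59.0000])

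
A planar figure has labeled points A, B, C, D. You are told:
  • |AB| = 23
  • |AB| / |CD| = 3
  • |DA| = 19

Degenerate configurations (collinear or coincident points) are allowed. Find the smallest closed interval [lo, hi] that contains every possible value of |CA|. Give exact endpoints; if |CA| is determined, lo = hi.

|AB| ∈ {23}
|AD| ∈ {19}
|CD| ∈ {23/3}
|BD| ∈ [4, 42]
|AC| ∈ [34/3, 80/3]
|BC| ∈ [0, 149/3]

|CA| ∈ [34/3, 80/3]  (≈ [11.3333, 26.6667])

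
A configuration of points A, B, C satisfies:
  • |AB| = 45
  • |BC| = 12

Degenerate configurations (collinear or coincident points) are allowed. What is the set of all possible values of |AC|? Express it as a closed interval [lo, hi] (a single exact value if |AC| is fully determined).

|AC| ∈ [33, 57]  (≈ [33.0000, 57.0000])

|AB| ∈ {45}
|BC| ∈ {12}
|AC| ∈ [33, 57]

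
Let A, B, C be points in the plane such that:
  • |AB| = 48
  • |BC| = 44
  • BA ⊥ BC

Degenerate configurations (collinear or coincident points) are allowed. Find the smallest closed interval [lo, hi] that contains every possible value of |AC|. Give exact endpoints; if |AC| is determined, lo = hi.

|AB| ∈ {48}
|BC| ∈ {44}
|AC| ∈ {4·√(265)}

|AC| = 4·√(265)  (≈ 65.1153)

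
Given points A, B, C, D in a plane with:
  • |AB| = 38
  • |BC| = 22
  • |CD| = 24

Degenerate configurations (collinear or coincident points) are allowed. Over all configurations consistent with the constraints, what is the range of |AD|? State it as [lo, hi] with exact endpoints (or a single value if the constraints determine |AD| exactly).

|AD| ∈ [0, 84]  (≈ [0.0000, 84.0000])

|AB| ∈ {38}
|BC| ∈ {22}
|CD| ∈ {24}
|AC| ∈ [16, 60]
|BD| ∈ [2, 46]
|AD| ∈ [0, 84]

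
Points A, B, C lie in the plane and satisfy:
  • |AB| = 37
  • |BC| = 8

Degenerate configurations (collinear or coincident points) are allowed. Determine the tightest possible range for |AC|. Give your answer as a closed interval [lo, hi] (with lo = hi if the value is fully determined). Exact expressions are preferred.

|AB| ∈ {37}
|BC| ∈ {8}
|AC| ∈ [29, 45]

|AC| ∈ [29, 45]  (≈ [29.0000, 45.0000])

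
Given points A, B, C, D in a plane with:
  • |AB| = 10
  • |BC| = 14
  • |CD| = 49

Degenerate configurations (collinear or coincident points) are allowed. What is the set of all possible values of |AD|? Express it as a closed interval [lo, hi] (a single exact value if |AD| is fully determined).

|AD| ∈ [25, 73]  (≈ [25.0000, 73.0000])

|AB| ∈ {10}
|BC| ∈ {14}
|CD| ∈ {49}
|AC| ∈ [4, 24]
|BD| ∈ [35, 63]
|AD| ∈ [25, 73]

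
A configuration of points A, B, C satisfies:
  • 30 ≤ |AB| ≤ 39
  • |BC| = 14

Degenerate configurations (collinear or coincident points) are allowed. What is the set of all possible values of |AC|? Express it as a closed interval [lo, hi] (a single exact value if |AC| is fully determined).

|AB| ∈ [30, 39]
|BC| ∈ {14}
|AC| ∈ [16, 53]

|AC| ∈ [16, 53]  (≈ [16.0000, 53.0000])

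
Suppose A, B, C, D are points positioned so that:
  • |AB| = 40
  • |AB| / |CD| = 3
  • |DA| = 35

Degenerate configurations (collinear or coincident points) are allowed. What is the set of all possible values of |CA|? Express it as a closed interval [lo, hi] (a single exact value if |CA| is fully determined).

|CA| ∈ [65/3, 145/3]  (≈ [21.6667, 48.3333])

|AB| ∈ {40}
|AD| ∈ {35}
|CD| ∈ {40/3}
|BD| ∈ [5, 75]
|AC| ∈ [65/3, 145/3]
|BC| ∈ [0, 265/3]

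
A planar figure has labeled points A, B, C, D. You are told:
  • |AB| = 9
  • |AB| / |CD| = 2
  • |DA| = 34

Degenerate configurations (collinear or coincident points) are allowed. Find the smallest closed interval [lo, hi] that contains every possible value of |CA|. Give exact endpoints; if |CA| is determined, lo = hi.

|AB| ∈ {9}
|AD| ∈ {34}
|CD| ∈ {9/2}
|BD| ∈ [25, 43]
|AC| ∈ [59/2, 77/2]
|BC| ∈ [41/2, 95/2]

|CA| ∈ [59/2, 77/2]  (≈ [29.5000, 38.5000])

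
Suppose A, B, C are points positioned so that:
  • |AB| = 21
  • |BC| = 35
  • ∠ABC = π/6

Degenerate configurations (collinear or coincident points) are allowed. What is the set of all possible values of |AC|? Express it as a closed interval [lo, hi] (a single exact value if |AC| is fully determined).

|AB| ∈ {21}
|BC| ∈ {35}
|AC| ∈ {7·√(34 - 15·√(3))}

|AC| = 7·√(34 - 15·√(3))  (≈ 19.8228)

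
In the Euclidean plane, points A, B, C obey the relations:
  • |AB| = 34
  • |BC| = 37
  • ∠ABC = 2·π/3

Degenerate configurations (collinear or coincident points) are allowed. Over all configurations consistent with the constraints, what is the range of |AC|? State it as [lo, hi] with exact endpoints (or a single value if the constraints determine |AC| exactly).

|AC| = √(3783)  (≈ 61.5061)

|AB| ∈ {34}
|BC| ∈ {37}
|AC| ∈ {√(3783)}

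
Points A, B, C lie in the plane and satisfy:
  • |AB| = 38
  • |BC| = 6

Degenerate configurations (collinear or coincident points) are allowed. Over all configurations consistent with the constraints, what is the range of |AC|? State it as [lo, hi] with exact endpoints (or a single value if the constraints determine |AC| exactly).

|AC| ∈ [32, 44]  (≈ [32.0000, 44.0000])

|AB| ∈ {38}
|BC| ∈ {6}
|AC| ∈ [32, 44]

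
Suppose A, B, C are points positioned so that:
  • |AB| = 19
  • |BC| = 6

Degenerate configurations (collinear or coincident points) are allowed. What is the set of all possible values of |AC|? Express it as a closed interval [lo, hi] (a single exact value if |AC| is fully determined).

|AC| ∈ [13, 25]  (≈ [13.0000, 25.0000])

|AB| ∈ {19}
|BC| ∈ {6}
|AC| ∈ [13, 25]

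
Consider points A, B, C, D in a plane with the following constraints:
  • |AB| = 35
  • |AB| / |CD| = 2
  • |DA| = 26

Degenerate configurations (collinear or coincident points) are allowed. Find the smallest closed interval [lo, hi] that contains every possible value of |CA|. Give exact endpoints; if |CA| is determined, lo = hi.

|AB| ∈ {35}
|AD| ∈ {26}
|CD| ∈ {35/2}
|BD| ∈ [9, 61]
|AC| ∈ [17/2, 87/2]
|BC| ∈ [0, 157/2]

|CA| ∈ [17/2, 87/2]  (≈ [8.5000, 43.5000])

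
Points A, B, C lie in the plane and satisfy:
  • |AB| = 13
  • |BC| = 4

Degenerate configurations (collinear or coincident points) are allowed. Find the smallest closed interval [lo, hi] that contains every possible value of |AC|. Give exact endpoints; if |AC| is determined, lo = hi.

|AC| ∈ [9, 17]  (≈ [9.0000, 17.0000])

|AB| ∈ {13}
|BC| ∈ {4}
|AC| ∈ [9, 17]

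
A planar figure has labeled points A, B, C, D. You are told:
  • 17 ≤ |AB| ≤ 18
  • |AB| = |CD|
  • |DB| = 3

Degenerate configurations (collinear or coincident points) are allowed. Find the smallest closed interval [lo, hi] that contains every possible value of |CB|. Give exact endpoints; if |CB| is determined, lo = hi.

|AB| ∈ [17, 18]
|BD| ∈ {3}
|CD| ∈ [17, 18]
|AD| ∈ [14, 21]
|BC| ∈ [14, 21]
|AC| ∈ [0, 39]

|CB| ∈ [14, 21]  (≈ [14.0000, 21.0000])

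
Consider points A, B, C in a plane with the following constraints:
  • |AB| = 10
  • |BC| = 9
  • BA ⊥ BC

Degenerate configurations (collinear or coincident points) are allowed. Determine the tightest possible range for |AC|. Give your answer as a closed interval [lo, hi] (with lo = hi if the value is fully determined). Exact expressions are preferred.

|AC| = √(181)  (≈ 13.4536)

|AB| ∈ {10}
|BC| ∈ {9}
|AC| ∈ {√(181)}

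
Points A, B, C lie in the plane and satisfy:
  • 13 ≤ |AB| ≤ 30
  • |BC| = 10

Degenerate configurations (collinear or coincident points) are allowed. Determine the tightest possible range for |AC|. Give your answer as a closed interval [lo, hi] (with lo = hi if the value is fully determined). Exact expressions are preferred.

|AC| ∈ [3, 40]  (≈ [3.0000, 40.0000])

|AB| ∈ [13, 30]
|BC| ∈ {10}
|AC| ∈ [3, 40]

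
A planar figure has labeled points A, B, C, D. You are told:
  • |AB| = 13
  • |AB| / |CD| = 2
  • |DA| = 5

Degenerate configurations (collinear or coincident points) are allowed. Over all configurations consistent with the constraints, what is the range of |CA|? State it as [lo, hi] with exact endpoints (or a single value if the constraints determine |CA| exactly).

|CA| ∈ [3/2, 23/2]  (≈ [1.5000, 11.5000])

|AB| ∈ {13}
|AD| ∈ {5}
|CD| ∈ {13/2}
|BD| ∈ [8, 18]
|AC| ∈ [3/2, 23/2]
|BC| ∈ [3/2, 49/2]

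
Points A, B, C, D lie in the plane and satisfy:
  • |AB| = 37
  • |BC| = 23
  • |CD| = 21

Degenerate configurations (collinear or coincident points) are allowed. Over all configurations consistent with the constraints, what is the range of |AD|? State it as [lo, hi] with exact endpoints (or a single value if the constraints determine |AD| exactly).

|AD| ∈ [0, 81]  (≈ [0.0000, 81.0000])

|AB| ∈ {37}
|BC| ∈ {23}
|CD| ∈ {21}
|AC| ∈ [14, 60]
|BD| ∈ [2, 44]
|AD| ∈ [0, 81]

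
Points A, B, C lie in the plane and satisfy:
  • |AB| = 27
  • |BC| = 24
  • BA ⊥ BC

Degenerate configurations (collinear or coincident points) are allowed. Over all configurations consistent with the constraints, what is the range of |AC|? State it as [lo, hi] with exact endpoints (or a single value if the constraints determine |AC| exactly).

|AB| ∈ {27}
|BC| ∈ {24}
|AC| ∈ {3·√(145)}

|AC| = 3·√(145)  (≈ 36.1248)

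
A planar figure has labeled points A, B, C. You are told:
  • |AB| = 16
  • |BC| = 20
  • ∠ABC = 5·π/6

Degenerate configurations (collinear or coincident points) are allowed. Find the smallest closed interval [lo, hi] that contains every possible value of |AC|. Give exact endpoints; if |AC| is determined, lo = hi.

|AC| = 4·√(20·√(3) + 41)  (≈ 34.7887)

|AB| ∈ {16}
|BC| ∈ {20}
|AC| ∈ {4·√(20·√(3) + 41)}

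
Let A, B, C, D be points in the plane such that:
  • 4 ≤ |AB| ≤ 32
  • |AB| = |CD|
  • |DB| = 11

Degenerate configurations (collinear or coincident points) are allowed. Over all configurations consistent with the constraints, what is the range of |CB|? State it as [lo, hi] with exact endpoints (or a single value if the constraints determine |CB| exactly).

|CB| ∈ [0, 43]  (≈ [0.0000, 43.0000])

|AB| ∈ [4, 32]
|BD| ∈ {11}
|CD| ∈ [4, 32]
|AD| ∈ [0, 43]
|BC| ∈ [0, 43]
|AC| ∈ [0, 75]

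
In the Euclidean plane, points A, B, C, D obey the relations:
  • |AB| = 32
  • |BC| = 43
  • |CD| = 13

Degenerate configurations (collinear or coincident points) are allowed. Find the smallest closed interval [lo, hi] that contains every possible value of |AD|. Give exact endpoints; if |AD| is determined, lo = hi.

|AD| ∈ [0, 88]  (≈ [0.0000, 88.0000])

|AB| ∈ {32}
|BC| ∈ {43}
|CD| ∈ {13}
|AC| ∈ [11, 75]
|BD| ∈ [30, 56]
|AD| ∈ [0, 88]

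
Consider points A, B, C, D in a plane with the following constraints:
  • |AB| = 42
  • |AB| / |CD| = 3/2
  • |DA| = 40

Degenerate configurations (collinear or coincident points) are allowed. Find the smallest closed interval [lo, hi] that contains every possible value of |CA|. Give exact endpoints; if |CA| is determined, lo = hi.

|CA| ∈ [12, 68]  (≈ [12.0000, 68.0000])

|AB| ∈ {42}
|AD| ∈ {40}
|CD| ∈ {28}
|BD| ∈ [2, 82]
|AC| ∈ [12, 68]
|BC| ∈ [0, 110]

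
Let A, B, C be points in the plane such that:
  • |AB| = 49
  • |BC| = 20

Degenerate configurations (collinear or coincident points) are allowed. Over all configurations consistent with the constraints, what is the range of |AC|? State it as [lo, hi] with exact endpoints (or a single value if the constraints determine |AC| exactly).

|AC| ∈ [29, 69]  (≈ [29.0000, 69.0000])

|AB| ∈ {49}
|BC| ∈ {20}
|AC| ∈ [29, 69]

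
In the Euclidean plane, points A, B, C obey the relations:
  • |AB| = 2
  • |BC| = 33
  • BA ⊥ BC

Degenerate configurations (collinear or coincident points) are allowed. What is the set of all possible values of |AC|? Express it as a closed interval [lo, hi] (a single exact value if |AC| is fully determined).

|AB| ∈ {2}
|BC| ∈ {33}
|AC| ∈ {√(1093)}

|AC| = √(1093)  (≈ 33.0606)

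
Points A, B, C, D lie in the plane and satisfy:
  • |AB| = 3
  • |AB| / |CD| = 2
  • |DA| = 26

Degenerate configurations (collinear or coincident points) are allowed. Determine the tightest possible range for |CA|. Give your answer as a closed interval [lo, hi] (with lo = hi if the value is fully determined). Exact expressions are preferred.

|AB| ∈ {3}
|AD| ∈ {26}
|CD| ∈ {3/2}
|BD| ∈ [23, 29]
|AC| ∈ [49/2, 55/2]
|BC| ∈ [43/2, 61/2]

|CA| ∈ [49/2, 55/2]  (≈ [24.5000, 27.5000])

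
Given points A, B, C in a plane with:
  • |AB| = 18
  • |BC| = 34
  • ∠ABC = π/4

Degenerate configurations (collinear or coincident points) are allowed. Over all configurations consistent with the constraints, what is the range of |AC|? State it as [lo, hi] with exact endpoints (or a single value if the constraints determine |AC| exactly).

|AB| ∈ {18}
|BC| ∈ {34}
|AC| ∈ {2·√(370 - 153·√(2))}

|AC| = 2·√(370 - 153·√(2))  (≈ 24.7891)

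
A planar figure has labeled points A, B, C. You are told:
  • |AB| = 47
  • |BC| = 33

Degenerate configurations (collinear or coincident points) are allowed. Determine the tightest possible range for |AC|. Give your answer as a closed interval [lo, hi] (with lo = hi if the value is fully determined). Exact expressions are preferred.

|AB| ∈ {47}
|BC| ∈ {33}
|AC| ∈ [14, 80]

|AC| ∈ [14, 80]  (≈ [14.0000, 80.0000])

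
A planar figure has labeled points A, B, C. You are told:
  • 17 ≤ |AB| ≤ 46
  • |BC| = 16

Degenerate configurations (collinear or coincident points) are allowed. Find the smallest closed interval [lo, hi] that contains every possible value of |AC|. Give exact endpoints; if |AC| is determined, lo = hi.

|AB| ∈ [17, 46]
|BC| ∈ {16}
|AC| ∈ [1, 62]

|AC| ∈ [1, 62]  (≈ [1.0000, 62.0000])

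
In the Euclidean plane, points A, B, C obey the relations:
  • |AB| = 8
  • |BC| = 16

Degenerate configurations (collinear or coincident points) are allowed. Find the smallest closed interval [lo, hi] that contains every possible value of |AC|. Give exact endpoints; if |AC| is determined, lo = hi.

|AC| ∈ [8, 24]  (≈ [8.0000, 24.0000])

|AB| ∈ {8}
|BC| ∈ {16}
|AC| ∈ [8, 24]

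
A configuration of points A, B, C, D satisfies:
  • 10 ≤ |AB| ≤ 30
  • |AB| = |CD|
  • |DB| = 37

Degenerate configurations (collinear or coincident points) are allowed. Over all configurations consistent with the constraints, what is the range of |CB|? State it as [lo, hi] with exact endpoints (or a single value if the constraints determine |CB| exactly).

|AB| ∈ [10, 30]
|BD| ∈ {37}
|CD| ∈ [10, 30]
|AD| ∈ [7, 67]
|BC| ∈ [7, 67]
|AC| ∈ [0, 97]

|CB| ∈ [7, 67]  (≈ [7.0000, 67.0000])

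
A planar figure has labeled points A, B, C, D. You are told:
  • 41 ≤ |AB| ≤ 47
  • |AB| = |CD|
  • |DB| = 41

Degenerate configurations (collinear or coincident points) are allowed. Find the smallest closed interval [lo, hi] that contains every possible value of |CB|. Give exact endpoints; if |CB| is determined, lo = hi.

|CB| ∈ [0, 88]  (≈ [0.0000, 88.0000])

|AB| ∈ [41, 47]
|BD| ∈ {41}
|CD| ∈ [41, 47]
|AD| ∈ [0, 88]
|BC| ∈ [0, 88]
|AC| ∈ [0, 135]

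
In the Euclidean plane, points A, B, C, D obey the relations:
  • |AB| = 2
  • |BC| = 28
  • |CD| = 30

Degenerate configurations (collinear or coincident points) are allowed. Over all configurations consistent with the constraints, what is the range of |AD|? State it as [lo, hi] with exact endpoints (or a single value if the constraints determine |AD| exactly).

|AB| ∈ {2}
|BC| ∈ {28}
|CD| ∈ {30}
|AC| ∈ [26, 30]
|BD| ∈ [2, 58]
|AD| ∈ [0, 60]

|AD| ∈ [0, 60]  (≈ [0.0000, 60.0000])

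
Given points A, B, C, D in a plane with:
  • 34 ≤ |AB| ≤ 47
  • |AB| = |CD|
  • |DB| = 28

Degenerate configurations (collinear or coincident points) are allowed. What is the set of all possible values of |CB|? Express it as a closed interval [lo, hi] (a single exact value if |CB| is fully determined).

|AB| ∈ [34, 47]
|BD| ∈ {28}
|CD| ∈ [34, 47]
|AD| ∈ [6, 75]
|BC| ∈ [6, 75]
|AC| ∈ [0, 122]

|CB| ∈ [6, 75]  (≈ [6.0000, 75.0000])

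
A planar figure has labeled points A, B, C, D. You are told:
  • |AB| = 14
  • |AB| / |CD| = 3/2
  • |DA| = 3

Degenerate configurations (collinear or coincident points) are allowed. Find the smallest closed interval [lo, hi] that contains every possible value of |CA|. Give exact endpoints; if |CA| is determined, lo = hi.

|CA| ∈ [19/3, 37/3]  (≈ [6.3333, 12.3333])

|AB| ∈ {14}
|AD| ∈ {3}
|CD| ∈ {28/3}
|BD| ∈ [11, 17]
|AC| ∈ [19/3, 37/3]
|BC| ∈ [5/3, 79/3]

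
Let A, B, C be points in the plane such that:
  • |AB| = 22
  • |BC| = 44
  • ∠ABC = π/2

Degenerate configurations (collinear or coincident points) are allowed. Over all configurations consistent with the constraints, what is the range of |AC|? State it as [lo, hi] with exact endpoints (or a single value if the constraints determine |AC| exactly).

|AB| ∈ {22}
|BC| ∈ {44}
|AC| ∈ {22·√(5)}

|AC| = 22·√(5)  (≈ 49.1935)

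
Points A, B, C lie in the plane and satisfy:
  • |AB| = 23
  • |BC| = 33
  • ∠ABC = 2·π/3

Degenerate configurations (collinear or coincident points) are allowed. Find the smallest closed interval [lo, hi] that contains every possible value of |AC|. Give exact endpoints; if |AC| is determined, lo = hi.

|AB| ∈ {23}
|BC| ∈ {33}
|AC| ∈ {√(2377)}

|AC| = √(2377)  (≈ 48.7545)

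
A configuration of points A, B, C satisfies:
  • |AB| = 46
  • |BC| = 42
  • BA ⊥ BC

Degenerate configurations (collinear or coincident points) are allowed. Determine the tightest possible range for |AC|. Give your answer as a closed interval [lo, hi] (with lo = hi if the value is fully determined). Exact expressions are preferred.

|AB| ∈ {46}
|BC| ∈ {42}
|AC| ∈ {2·√(970)}

|AC| = 2·√(970)  (≈ 62.2896)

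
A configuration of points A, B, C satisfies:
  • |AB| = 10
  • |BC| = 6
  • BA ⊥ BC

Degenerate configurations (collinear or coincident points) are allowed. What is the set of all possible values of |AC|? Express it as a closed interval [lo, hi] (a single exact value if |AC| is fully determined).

|AC| = 2·√(34)  (≈ 11.6619)

|AB| ∈ {10}
|BC| ∈ {6}
|AC| ∈ {2·√(34)}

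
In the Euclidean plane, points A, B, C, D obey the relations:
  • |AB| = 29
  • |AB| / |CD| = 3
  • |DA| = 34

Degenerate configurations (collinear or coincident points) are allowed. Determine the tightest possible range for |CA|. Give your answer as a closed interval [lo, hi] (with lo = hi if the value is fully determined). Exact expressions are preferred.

|CA| ∈ [73/3, 131/3]  (≈ [24.3333, 43.6667])

|AB| ∈ {29}
|AD| ∈ {34}
|CD| ∈ {29/3}
|BD| ∈ [5, 63]
|AC| ∈ [73/3, 131/3]
|BC| ∈ [0, 218/3]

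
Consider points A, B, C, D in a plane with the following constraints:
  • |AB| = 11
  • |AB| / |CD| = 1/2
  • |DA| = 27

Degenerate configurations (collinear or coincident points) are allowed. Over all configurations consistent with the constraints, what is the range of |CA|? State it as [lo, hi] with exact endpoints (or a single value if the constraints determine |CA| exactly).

|AB| ∈ {11}
|AD| ∈ {27}
|CD| ∈ {22}
|BD| ∈ [16, 38]
|AC| ∈ [5, 49]
|BC| ∈ [0, 60]

|CA| ∈ [5, 49]  (≈ [5.0000, 49.0000])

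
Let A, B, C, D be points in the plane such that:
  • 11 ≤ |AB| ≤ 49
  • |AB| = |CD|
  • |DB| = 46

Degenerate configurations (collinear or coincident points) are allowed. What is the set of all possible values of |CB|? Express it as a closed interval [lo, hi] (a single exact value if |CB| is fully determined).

|CB| ∈ [0, 95]  (≈ [0.0000, 95.0000])

|AB| ∈ [11, 49]
|BD| ∈ {46}
|CD| ∈ [11, 49]
|AD| ∈ [0, 95]
|BC| ∈ [0, 95]
|AC| ∈ [0, 144]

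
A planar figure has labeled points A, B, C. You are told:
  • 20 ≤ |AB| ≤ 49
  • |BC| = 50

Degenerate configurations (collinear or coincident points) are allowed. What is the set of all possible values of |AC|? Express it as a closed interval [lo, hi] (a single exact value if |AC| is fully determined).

|AC| ∈ [1, 99]  (≈ [1.0000, 99.0000])

|AB| ∈ [20, 49]
|BC| ∈ {50}
|AC| ∈ [1, 99]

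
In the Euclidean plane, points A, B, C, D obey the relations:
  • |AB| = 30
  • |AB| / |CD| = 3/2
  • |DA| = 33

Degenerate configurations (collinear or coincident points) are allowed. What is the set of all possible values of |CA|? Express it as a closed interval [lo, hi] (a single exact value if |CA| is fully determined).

|AB| ∈ {30}
|AD| ∈ {33}
|CD| ∈ {20}
|BD| ∈ [3, 63]
|AC| ∈ [13, 53]
|BC| ∈ [0, 83]

|CA| ∈ [13, 53]  (≈ [13.0000, 53.0000])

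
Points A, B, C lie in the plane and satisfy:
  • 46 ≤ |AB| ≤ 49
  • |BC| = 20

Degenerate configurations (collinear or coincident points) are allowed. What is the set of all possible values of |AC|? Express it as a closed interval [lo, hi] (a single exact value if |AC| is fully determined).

|AC| ∈ [26, 69]  (≈ [26.0000, 69.0000])

|AB| ∈ [46, 49]
|BC| ∈ {20}
|AC| ∈ [26, 69]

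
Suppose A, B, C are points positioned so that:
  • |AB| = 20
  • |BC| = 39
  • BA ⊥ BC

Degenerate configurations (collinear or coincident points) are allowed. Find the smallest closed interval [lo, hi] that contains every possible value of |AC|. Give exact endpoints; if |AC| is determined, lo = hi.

|AB| ∈ {20}
|BC| ∈ {39}
|AC| ∈ {√(1921)}

|AC| = √(1921)  (≈ 43.8292)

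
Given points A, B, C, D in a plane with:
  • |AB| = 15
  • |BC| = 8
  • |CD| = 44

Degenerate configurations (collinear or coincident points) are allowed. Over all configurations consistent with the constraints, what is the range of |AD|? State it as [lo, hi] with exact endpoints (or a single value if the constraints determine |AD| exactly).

|AB| ∈ {15}
|BC| ∈ {8}
|CD| ∈ {44}
|AC| ∈ [7, 23]
|BD| ∈ [36, 52]
|AD| ∈ [21, 67]

|AD| ∈ [21, 67]  (≈ [21.0000, 67.0000])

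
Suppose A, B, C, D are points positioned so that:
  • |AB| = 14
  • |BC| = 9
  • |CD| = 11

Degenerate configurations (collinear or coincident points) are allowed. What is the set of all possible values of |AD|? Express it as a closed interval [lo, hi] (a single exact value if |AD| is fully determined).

|AB| ∈ {14}
|BC| ∈ {9}
|CD| ∈ {11}
|AC| ∈ [5, 23]
|BD| ∈ [2, 20]
|AD| ∈ [0, 34]

|AD| ∈ [0, 34]  (≈ [0.0000, 34.0000])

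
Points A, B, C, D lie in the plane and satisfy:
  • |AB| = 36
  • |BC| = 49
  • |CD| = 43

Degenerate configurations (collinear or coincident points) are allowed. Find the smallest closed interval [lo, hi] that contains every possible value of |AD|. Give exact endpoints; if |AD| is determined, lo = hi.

|AB| ∈ {36}
|BC| ∈ {49}
|CD| ∈ {43}
|AC| ∈ [13, 85]
|BD| ∈ [6, 92]
|AD| ∈ [0, 128]

|AD| ∈ [0, 128]  (≈ [0.0000, 128.0000])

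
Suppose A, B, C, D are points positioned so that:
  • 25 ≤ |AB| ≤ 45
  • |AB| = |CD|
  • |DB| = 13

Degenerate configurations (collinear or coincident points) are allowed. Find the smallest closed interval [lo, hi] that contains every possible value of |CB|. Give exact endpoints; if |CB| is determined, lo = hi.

|AB| ∈ [25, 45]
|BD| ∈ {13}
|CD| ∈ [25, 45]
|AD| ∈ [12, 58]
|BC| ∈ [12, 58]
|AC| ∈ [0, 103]

|CB| ∈ [12, 58]  (≈ [12.0000, 58.0000])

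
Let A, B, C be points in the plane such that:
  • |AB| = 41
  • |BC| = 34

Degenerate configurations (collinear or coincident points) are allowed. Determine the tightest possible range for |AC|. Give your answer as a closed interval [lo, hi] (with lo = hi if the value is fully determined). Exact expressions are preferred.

|AB| ∈ {41}
|BC| ∈ {34}
|AC| ∈ [7, 75]

|AC| ∈ [7, 75]  (≈ [7.0000, 75.0000])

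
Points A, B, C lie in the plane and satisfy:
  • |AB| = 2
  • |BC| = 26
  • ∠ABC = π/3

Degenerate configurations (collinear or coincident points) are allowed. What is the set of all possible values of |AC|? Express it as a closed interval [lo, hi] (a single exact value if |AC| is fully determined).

|AC| = 2·√(157)  (≈ 25.0599)

|AB| ∈ {2}
|BC| ∈ {26}
|AC| ∈ {2·√(157)}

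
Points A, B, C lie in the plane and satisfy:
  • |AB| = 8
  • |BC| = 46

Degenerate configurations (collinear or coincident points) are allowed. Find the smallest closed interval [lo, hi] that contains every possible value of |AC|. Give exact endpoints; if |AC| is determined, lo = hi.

|AB| ∈ {8}
|BC| ∈ {46}
|AC| ∈ [38, 54]

|AC| ∈ [38, 54]  (≈ [38.0000, 54.0000])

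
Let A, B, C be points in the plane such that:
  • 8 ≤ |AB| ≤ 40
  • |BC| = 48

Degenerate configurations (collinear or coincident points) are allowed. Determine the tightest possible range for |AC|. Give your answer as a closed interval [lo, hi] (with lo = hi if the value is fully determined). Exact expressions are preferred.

|AC| ∈ [8, 88]  (≈ [8.0000, 88.0000])

|AB| ∈ [8, 40]
|BC| ∈ {48}
|AC| ∈ [8, 88]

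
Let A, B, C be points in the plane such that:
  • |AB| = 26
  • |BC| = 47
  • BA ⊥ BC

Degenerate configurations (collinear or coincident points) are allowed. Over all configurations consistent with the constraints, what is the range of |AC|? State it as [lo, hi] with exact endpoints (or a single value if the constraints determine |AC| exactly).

|AC| = √(2885)  (≈ 53.7122)

|AB| ∈ {26}
|BC| ∈ {47}
|AC| ∈ {√(2885)}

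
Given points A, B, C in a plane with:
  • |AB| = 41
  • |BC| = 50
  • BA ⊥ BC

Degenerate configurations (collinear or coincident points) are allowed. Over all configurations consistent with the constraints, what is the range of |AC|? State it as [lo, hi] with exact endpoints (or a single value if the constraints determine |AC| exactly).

|AC| = √(4181)  (≈ 64.6607)

|AB| ∈ {41}
|BC| ∈ {50}
|AC| ∈ {√(4181)}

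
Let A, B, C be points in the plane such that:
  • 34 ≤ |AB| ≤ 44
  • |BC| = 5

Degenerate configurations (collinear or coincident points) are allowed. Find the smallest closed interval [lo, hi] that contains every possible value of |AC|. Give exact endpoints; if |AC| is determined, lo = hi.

|AB| ∈ [34, 44]
|BC| ∈ {5}
|AC| ∈ [29, 49]

|AC| ∈ [29, 49]  (≈ [29.0000, 49.0000])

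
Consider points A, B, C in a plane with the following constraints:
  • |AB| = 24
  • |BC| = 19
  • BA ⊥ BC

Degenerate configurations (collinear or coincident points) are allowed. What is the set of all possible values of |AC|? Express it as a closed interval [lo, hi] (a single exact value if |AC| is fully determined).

|AB| ∈ {24}
|BC| ∈ {19}
|AC| ∈ {√(937)}

|AC| = √(937)  (≈ 30.6105)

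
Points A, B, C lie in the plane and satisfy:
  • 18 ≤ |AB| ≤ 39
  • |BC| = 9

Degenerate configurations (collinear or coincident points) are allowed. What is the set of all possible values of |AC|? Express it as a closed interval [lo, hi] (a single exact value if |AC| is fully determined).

|AC| ∈ [9, 48]  (≈ [9.0000, 48.0000])

|AB| ∈ [18, 39]
|BC| ∈ {9}
|AC| ∈ [9, 48]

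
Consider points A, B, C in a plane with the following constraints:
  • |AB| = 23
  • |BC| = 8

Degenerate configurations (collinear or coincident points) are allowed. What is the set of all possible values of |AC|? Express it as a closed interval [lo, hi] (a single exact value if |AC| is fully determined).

|AB| ∈ {23}
|BC| ∈ {8}
|AC| ∈ [15, 31]

|AC| ∈ [15, 31]  (≈ [15.0000, 31.0000])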